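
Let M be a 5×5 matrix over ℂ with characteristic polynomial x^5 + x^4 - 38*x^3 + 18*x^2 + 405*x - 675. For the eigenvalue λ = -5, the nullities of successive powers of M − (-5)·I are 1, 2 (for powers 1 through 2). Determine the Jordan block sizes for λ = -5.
Block sizes for λ = -5: [2]

From the dimensions of kernels of powers, the number of Jordan blocks of size at least j is d_j − d_{j−1} where d_j = dim ker(N^j) (with d_0 = 0). Computing the differences gives [1, 1].
The number of blocks of size exactly k is (#blocks of size ≥ k) − (#blocks of size ≥ k + 1), so the partition is: 1 block(s) of size 2.
In nonincreasing order the block sizes are [2].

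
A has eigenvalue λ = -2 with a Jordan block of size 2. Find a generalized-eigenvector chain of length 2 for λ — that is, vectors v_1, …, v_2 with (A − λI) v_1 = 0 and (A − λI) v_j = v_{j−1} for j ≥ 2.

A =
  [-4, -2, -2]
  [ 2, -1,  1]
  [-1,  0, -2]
A Jordan chain for λ = -2 of length 2:
v_1 = (0, 1, -1)ᵀ
v_2 = (1, -1, 0)ᵀ

Let N = A − (-2)·I. We want v_2 with N^2 v_2 = 0 but N^1 v_2 ≠ 0; then v_{j-1} := N · v_j for j = 2, …, 2.

Pick v_2 = (1, -1, 0)ᵀ.
Then v_1 = N · v_2 = (0, 1, -1)ᵀ.

Sanity check: (A − (-2)·I) v_1 = (0, 0, 0)ᵀ = 0. ✓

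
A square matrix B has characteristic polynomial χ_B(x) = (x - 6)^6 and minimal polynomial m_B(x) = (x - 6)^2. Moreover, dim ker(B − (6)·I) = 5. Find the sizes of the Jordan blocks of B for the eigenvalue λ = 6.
Block sizes for λ = 6: [2, 1, 1, 1, 1]

Step 1 — from the characteristic polynomial, algebraic multiplicity of λ = 6 is 6. From dim ker(B − (6)·I) = 5, there are exactly 5 Jordan blocks for λ = 6.
Step 2 — from the minimal polynomial, the factor (x − 6)^2 tells us the largest block for λ = 6 has size 2.
Step 3 — with total size 6, 5 blocks, and largest block 2, the block sizes (in nonincreasing order) are [2, 1, 1, 1, 1].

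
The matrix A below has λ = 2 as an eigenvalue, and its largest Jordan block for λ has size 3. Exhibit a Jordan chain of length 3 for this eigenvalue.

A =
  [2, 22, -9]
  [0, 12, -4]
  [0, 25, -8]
A Jordan chain for λ = 2 of length 3:
v_1 = (-5, 0, 0)ᵀ
v_2 = (22, 10, 25)ᵀ
v_3 = (0, 1, 0)ᵀ

Let N = A − (2)·I. We want v_3 with N^3 v_3 = 0 but N^2 v_3 ≠ 0; then v_{j-1} := N · v_j for j = 3, …, 2.

Pick v_3 = (0, 1, 0)ᵀ.
Then v_2 = N · v_3 = (22, 10, 25)ᵀ.
Then v_1 = N · v_2 = (-5, 0, 0)ᵀ.

Sanity check: (A − (2)·I) v_1 = (0, 0, 0)ᵀ = 0. ✓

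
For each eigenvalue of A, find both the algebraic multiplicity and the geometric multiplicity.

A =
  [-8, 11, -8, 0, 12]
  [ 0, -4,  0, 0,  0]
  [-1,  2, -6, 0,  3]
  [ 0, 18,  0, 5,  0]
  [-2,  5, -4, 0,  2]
λ = -4: alg = 4, geom = 2; λ = 5: alg = 1, geom = 1

Step 1 — factor the characteristic polynomial to read off the algebraic multiplicities:
  χ_A(x) = (x - 5)*(x + 4)^4

Step 2 — compute geometric multiplicities via the rank-nullity identity g(λ) = n − rank(A − λI):
  rank(A − (-4)·I) = 3, so dim ker(A − (-4)·I) = n − 3 = 2
  rank(A − (5)·I) = 4, so dim ker(A − (5)·I) = n − 4 = 1

Summary:
  λ = -4: algebraic multiplicity = 4, geometric multiplicity = 2
  λ = 5: algebraic multiplicity = 1, geometric multiplicity = 1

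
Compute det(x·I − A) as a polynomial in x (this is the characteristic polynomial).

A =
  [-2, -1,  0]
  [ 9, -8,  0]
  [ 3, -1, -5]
x^3 + 15*x^2 + 75*x + 125

Expanding det(x·I − A) (e.g. by cofactor expansion or by noting that A is similar to its Jordan form J, which has the same characteristic polynomial as A) gives
  χ_A(x) = x^3 + 15*x^2 + 75*x + 125
which factors as (x + 5)^3. The eigenvalues (with algebraic multiplicities) are λ = -5 with multiplicity 3.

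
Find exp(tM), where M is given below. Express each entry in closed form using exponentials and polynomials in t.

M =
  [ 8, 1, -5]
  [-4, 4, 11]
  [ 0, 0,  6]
e^{tM} =
  [2*t*exp(6*t) + exp(6*t), t*exp(6*t), t^2*exp(6*t)/2 - 5*t*exp(6*t)]
  [-4*t*exp(6*t), -2*t*exp(6*t) + exp(6*t), -t^2*exp(6*t) + 11*t*exp(6*t)]
  [0, 0, exp(6*t)]

Strategy: write M = P · J · P⁻¹ where J is a Jordan canonical form, so e^{tM} = P · e^{tJ} · P⁻¹, and e^{tJ} can be computed block-by-block.

M has Jordan form
J =
  [6, 1, 0]
  [0, 6, 1]
  [0, 0, 6]
(up to reordering of blocks).

Per-block formulas:
  For a 3×3 Jordan block J_3(6): exp(t · J_3(6)) = e^(6t)·(I + t·N + (t^2/2)·N^2), where N is the 3×3 nilpotent shift.

After assembling e^{tJ} and conjugating by P, we get:

e^{tM} =
  [2*t*exp(6*t) + exp(6*t), t*exp(6*t), t^2*exp(6*t)/2 - 5*t*exp(6*t)]
  [-4*t*exp(6*t), -2*t*exp(6*t) + exp(6*t), -t^2*exp(6*t) + 11*t*exp(6*t)]
  [0, 0, exp(6*t)]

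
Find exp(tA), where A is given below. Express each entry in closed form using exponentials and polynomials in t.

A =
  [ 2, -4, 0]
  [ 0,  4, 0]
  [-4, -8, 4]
e^{tA} =
  [exp(2*t), -2*exp(4*t) + 2*exp(2*t), 0]
  [0, exp(4*t), 0]
  [-2*exp(4*t) + 2*exp(2*t), -4*exp(4*t) + 4*exp(2*t), exp(4*t)]

Strategy: write A = P · J · P⁻¹ where J is a Jordan canonical form, so e^{tA} = P · e^{tJ} · P⁻¹, and e^{tJ} can be computed block-by-block.

A has Jordan form
J =
  [2, 0, 0]
  [0, 4, 0]
  [0, 0, 4]
(up to reordering of blocks).

Per-block formulas:
  For a 1×1 block at λ = 4: exp(t · [4]) = [e^(4t)].
  For a 1×1 block at λ = 2: exp(t · [2]) = [e^(2t)].

After assembling e^{tJ} and conjugating by P, we get:

e^{tA} =
  [exp(2*t), -2*exp(4*t) + 2*exp(2*t), 0]
  [0, exp(4*t), 0]
  [-2*exp(4*t) + 2*exp(2*t), -4*exp(4*t) + 4*exp(2*t), exp(4*t)]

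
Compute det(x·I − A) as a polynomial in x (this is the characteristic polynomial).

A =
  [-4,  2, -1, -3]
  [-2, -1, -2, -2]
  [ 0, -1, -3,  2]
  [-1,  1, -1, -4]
x^4 + 12*x^3 + 54*x^2 + 108*x + 81

Expanding det(x·I − A) (e.g. by cofactor expansion or by noting that A is similar to its Jordan form J, which has the same characteristic polynomial as A) gives
  χ_A(x) = x^4 + 12*x^3 + 54*x^2 + 108*x + 81
which factors as (x + 3)^4. The eigenvalues (with algebraic multiplicities) are λ = -3 with multiplicity 4.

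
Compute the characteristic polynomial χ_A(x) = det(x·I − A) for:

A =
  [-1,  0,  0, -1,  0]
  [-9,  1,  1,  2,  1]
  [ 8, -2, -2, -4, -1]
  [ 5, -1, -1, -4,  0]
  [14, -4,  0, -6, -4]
x^5 + 10*x^4 + 40*x^3 + 80*x^2 + 80*x + 32

Expanding det(x·I − A) (e.g. by cofactor expansion or by noting that A is similar to its Jordan form J, which has the same characteristic polynomial as A) gives
  χ_A(x) = x^5 + 10*x^4 + 40*x^3 + 80*x^2 + 80*x + 32
which factors as (x + 2)^5. The eigenvalues (with algebraic multiplicities) are λ = -2 with multiplicity 5.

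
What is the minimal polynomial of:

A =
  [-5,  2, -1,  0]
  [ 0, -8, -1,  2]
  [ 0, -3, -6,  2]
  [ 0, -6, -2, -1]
x^3 + 15*x^2 + 75*x + 125

The characteristic polynomial is χ_A(x) = (x + 5)^4, so the eigenvalues are known. The minimal polynomial is
  m_A(x) = Π_λ (x − λ)^{k_λ}
where k_λ is the size of the *largest* Jordan block for λ (equivalently, the smallest k with (A − λI)^k v = 0 for every generalised eigenvector v of λ).

  λ = -5: largest Jordan block has size 3, contributing (x + 5)^3

So m_A(x) = (x + 5)^3 = x^3 + 15*x^2 + 75*x + 125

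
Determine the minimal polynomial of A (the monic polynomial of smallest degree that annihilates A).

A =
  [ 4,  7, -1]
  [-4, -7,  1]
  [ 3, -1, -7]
x^3 + 10*x^2 + 25*x

The characteristic polynomial is χ_A(x) = x*(x + 5)^2, so the eigenvalues are known. The minimal polynomial is
  m_A(x) = Π_λ (x − λ)^{k_λ}
where k_λ is the size of the *largest* Jordan block for λ (equivalently, the smallest k with (A − λI)^k v = 0 for every generalised eigenvector v of λ).

  λ = -5: largest Jordan block has size 2, contributing (x + 5)^2
  λ = 0: largest Jordan block has size 1, contributing (x − 0)

So m_A(x) = x*(x + 5)^2 = x^3 + 10*x^2 + 25*x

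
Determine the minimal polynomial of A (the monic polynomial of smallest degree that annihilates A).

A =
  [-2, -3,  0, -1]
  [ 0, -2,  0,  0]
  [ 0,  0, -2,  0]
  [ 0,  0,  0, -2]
x^2 + 4*x + 4

The characteristic polynomial is χ_A(x) = (x + 2)^4, so the eigenvalues are known. The minimal polynomial is
  m_A(x) = Π_λ (x − λ)^{k_λ}
where k_λ is the size of the *largest* Jordan block for λ (equivalently, the smallest k with (A − λI)^k v = 0 for every generalised eigenvector v of λ).

  λ = -2: largest Jordan block has size 2, contributing (x + 2)^2

So m_A(x) = (x + 2)^2 = x^2 + 4*x + 4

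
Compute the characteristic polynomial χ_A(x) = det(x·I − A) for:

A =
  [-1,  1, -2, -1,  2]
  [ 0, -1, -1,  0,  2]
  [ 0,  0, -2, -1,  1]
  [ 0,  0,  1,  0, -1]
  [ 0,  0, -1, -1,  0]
x^5 + 4*x^4 + 6*x^3 + 4*x^2 + x

Expanding det(x·I − A) (e.g. by cofactor expansion or by noting that A is similar to its Jordan form J, which has the same characteristic polynomial as A) gives
  χ_A(x) = x^5 + 4*x^4 + 6*x^3 + 4*x^2 + x
which factors as x*(x + 1)^4. The eigenvalues (with algebraic multiplicities) are λ = -1 with multiplicity 4, λ = 0 with multiplicity 1.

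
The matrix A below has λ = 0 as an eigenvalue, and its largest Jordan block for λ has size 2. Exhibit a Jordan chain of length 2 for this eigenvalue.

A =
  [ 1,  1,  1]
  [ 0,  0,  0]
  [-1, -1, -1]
A Jordan chain for λ = 0 of length 2:
v_1 = (1, 0, -1)ᵀ
v_2 = (1, 0, 0)ᵀ

Let N = A − (0)·I. We want v_2 with N^2 v_2 = 0 but N^1 v_2 ≠ 0; then v_{j-1} := N · v_j for j = 2, …, 2.

Pick v_2 = (1, 0, 0)ᵀ.
Then v_1 = N · v_2 = (1, 0, -1)ᵀ.

Sanity check: (A − (0)·I) v_1 = (0, 0, 0)ᵀ = 0. ✓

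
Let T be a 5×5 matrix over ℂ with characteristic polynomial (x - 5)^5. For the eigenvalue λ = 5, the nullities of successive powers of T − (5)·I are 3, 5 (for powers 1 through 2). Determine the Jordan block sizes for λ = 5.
Block sizes for λ = 5: [2, 2, 1]

From the dimensions of kernels of powers, the number of Jordan blocks of size at least j is d_j − d_{j−1} where d_j = dim ker(N^j) (with d_0 = 0). Computing the differences gives [3, 2].
The number of blocks of size exactly k is (#blocks of size ≥ k) − (#blocks of size ≥ k + 1), so the partition is: 1 block(s) of size 1, 2 block(s) of size 2.
In nonincreasing order the block sizes are [2, 2, 1].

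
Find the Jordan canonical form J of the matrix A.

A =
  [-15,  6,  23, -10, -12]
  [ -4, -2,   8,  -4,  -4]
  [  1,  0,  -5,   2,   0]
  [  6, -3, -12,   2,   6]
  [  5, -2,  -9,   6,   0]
J_2(-4) ⊕ J_2(-4) ⊕ J_1(-4)

The characteristic polynomial is
  det(x·I − A) = x^5 + 20*x^4 + 160*x^3 + 640*x^2 + 1280*x + 1024 = (x + 4)^5

Eigenvalues and multiplicities (the geometric multiplicity of λ is n − rank(A − λI), which equals the number of Jordan blocks for λ):
  λ = -4: algebraic multiplicity = 5, geometric multiplicity = 3

Determining the block sizes for each eigenvalue:
  λ = -4: with am = 5 and gm = 3, the partition is not yet determined (e.g. several partitions of 5 into 3 parts exist). Let N = A − (-4)·I. Computing rank(N^1) = 2, rank(N^2) = 0; the number of blocks of size ≥ j is rank(N^{j−1}) − rank(N^j), giving [3, 2]. So we have 2 block(s) of size 2, 1 block(s) of size 1 → block sizes [2, 2, 1]

Assembling the blocks gives a Jordan form
J =
  [-4,  1,  0,  0,  0]
  [ 0, -4,  0,  0,  0]
  [ 0,  0, -4,  1,  0]
  [ 0,  0,  0, -4,  0]
  [ 0,  0,  0,  0, -4]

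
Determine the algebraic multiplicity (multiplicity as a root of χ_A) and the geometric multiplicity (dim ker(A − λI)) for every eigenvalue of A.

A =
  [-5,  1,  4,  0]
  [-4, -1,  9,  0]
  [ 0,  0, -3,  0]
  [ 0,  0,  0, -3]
λ = -3: alg = 4, geom = 2

Step 1 — factor the characteristic polynomial to read off the algebraic multiplicities:
  χ_A(x) = (x + 3)^4

Step 2 — compute geometric multiplicities via the rank-nullity identity g(λ) = n − rank(A − λI):
  rank(A − (-3)·I) = 2, so dim ker(A − (-3)·I) = n − 2 = 2

Summary:
  λ = -3: algebraic multiplicity = 4, geometric multiplicity = 2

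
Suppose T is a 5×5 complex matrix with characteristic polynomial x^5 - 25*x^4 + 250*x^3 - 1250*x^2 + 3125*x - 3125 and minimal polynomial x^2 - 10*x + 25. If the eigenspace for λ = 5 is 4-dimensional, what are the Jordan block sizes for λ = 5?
Block sizes for λ = 5: [2, 1, 1, 1]

Step 1 — from the characteristic polynomial, algebraic multiplicity of λ = 5 is 5. From dim ker(T − (5)·I) = 4, there are exactly 4 Jordan blocks for λ = 5.
Step 2 — from the minimal polynomial, the factor (x − 5)^2 tells us the largest block for λ = 5 has size 2.
Step 3 — with total size 5, 4 blocks, and largest block 2, the block sizes (in nonincreasing order) are [2, 1, 1, 1].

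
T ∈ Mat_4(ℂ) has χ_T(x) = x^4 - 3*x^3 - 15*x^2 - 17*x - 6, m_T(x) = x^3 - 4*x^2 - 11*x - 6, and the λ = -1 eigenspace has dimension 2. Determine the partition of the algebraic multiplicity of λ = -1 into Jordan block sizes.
Block sizes for λ = -1: [2, 1]

Step 1 — from the characteristic polynomial, algebraic multiplicity of λ = -1 is 3. From dim ker(T − (-1)·I) = 2, there are exactly 2 Jordan blocks for λ = -1.
Step 2 — from the minimal polynomial, the factor (x + 1)^2 tells us the largest block for λ = -1 has size 2.
Step 3 — with total size 3, 2 blocks, and largest block 2, the block sizes (in nonincreasing order) are [2, 1].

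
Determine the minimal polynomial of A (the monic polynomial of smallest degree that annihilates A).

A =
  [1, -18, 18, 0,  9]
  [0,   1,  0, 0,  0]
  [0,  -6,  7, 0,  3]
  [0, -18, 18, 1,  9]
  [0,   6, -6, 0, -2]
x^2 - 5*x + 4

The characteristic polynomial is χ_A(x) = (x - 4)*(x - 1)^4, so the eigenvalues are known. The minimal polynomial is
  m_A(x) = Π_λ (x − λ)^{k_λ}
where k_λ is the size of the *largest* Jordan block for λ (equivalently, the smallest k with (A − λI)^k v = 0 for every generalised eigenvector v of λ).

  λ = 1: largest Jordan block has size 1, contributing (x − 1)
  λ = 4: largest Jordan block has size 1, contributing (x − 4)

So m_A(x) = (x - 4)*(x - 1) = x^2 - 5*x + 4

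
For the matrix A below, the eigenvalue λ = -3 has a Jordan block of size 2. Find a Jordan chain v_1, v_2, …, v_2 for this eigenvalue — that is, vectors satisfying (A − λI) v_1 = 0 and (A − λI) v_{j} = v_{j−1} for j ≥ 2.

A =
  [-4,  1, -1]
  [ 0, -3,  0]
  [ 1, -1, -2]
A Jordan chain for λ = -3 of length 2:
v_1 = (-1, 0, 1)ᵀ
v_2 = (1, 0, 0)ᵀ

Let N = A − (-3)·I. We want v_2 with N^2 v_2 = 0 but N^1 v_2 ≠ 0; then v_{j-1} := N · v_j for j = 2, …, 2.

Pick v_2 = (1, 0, 0)ᵀ.
Then v_1 = N · v_2 = (-1, 0, 1)ᵀ.

Sanity check: (A − (-3)·I) v_1 = (0, 0, 0)ᵀ = 0. ✓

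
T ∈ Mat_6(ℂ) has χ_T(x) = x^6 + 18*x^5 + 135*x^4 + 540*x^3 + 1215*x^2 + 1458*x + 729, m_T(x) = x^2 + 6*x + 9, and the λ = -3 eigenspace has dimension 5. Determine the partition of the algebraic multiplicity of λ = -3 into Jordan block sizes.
Block sizes for λ = -3: [2, 1, 1, 1, 1]

Step 1 — from the characteristic polynomial, algebraic multiplicity of λ = -3 is 6. From dim ker(T − (-3)·I) = 5, there are exactly 5 Jordan blocks for λ = -3.
Step 2 — from the minimal polynomial, the factor (x + 3)^2 tells us the largest block for λ = -3 has size 2.
Step 3 — with total size 6, 5 blocks, and largest block 2, the block sizes (in nonincreasing order) are [2, 1, 1, 1, 1].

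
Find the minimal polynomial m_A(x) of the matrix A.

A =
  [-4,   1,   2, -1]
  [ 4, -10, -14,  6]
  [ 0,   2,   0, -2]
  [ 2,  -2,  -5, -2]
x^3 + 12*x^2 + 48*x + 64

The characteristic polynomial is χ_A(x) = (x + 4)^4, so the eigenvalues are known. The minimal polynomial is
  m_A(x) = Π_λ (x − λ)^{k_λ}
where k_λ is the size of the *largest* Jordan block for λ (equivalently, the smallest k with (A − λI)^k v = 0 for every generalised eigenvector v of λ).

  λ = -4: largest Jordan block has size 3, contributing (x + 4)^3

So m_A(x) = (x + 4)^3 = x^3 + 12*x^2 + 48*x + 64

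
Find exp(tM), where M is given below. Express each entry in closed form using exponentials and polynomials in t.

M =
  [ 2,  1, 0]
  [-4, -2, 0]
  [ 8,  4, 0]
e^{tM} =
  [2*t + 1, t, 0]
  [-4*t, 1 - 2*t, 0]
  [8*t, 4*t, 1]

Strategy: write M = P · J · P⁻¹ where J is a Jordan canonical form, so e^{tM} = P · e^{tJ} · P⁻¹, and e^{tJ} can be computed block-by-block.

M has Jordan form
J =
  [0, 1, 0]
  [0, 0, 0]
  [0, 0, 0]
(up to reordering of blocks).

Per-block formulas:
  For a 1×1 block at λ = 0: exp(t · [0]) = [e^(0t)].
  For a 2×2 Jordan block J_2(0): exp(t · J_2(0)) = e^(0t)·(I + t·N), where N is the 2×2 nilpotent shift.

After assembling e^{tJ} and conjugating by P, we get:

e^{tM} =
  [2*t + 1, t, 0]
  [-4*t, 1 - 2*t, 0]
  [8*t, 4*t, 1]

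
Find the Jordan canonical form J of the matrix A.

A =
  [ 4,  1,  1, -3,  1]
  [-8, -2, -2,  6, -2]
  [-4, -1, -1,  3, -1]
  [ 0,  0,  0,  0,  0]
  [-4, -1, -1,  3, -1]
J_2(0) ⊕ J_1(0) ⊕ J_1(0) ⊕ J_1(0)

The characteristic polynomial is
  det(x·I − A) = x^5

Eigenvalues and multiplicities (the geometric multiplicity of λ is n − rank(A − λI), which equals the number of Jordan blocks for λ):
  λ = 0: algebraic multiplicity = 5, geometric multiplicity = 4

Determining the block sizes for each eigenvalue:
  λ = 0: 4 blocks summing to 5 forces exactly one block of size 2 and the rest size 1 → block sizes [2, 1, 1, 1]

Assembling the blocks gives a Jordan form
J =
  [0, 1, 0, 0, 0]
  [0, 0, 0, 0, 0]
  [0, 0, 0, 0, 0]
  [0, 0, 0, 0, 0]
  [0, 0, 0, 0, 0]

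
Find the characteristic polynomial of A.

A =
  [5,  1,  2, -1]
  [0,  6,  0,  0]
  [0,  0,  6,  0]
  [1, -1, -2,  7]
x^4 - 24*x^3 + 216*x^2 - 864*x + 1296

Expanding det(x·I − A) (e.g. by cofactor expansion or by noting that A is similar to its Jordan form J, which has the same characteristic polynomial as A) gives
  χ_A(x) = x^4 - 24*x^3 + 216*x^2 - 864*x + 1296
which factors as (x - 6)^4. The eigenvalues (with algebraic multiplicities) are λ = 6 with multiplicity 4.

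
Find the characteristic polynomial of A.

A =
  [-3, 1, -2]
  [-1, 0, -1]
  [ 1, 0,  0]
x^3 + 3*x^2 + 3*x + 1

Expanding det(x·I − A) (e.g. by cofactor expansion or by noting that A is similar to its Jordan form J, which has the same characteristic polynomial as A) gives
  χ_A(x) = x^3 + 3*x^2 + 3*x + 1
which factors as (x + 1)^3. The eigenvalues (with algebraic multiplicities) are λ = -1 with multiplicity 3.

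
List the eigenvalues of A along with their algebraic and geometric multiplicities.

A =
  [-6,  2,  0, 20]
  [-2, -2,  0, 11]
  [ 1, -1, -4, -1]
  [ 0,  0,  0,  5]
λ = -4: alg = 3, geom = 2; λ = 5: alg = 1, geom = 1

Step 1 — factor the characteristic polynomial to read off the algebraic multiplicities:
  χ_A(x) = (x - 5)*(x + 4)^3

Step 2 — compute geometric multiplicities via the rank-nullity identity g(λ) = n − rank(A − λI):
  rank(A − (-4)·I) = 2, so dim ker(A − (-4)·I) = n − 2 = 2
  rank(A − (5)·I) = 3, so dim ker(A − (5)·I) = n − 3 = 1

Summary:
  λ = -4: algebraic multiplicity = 3, geometric multiplicity = 2
  λ = 5: algebraic multiplicity = 1, geometric multiplicity = 1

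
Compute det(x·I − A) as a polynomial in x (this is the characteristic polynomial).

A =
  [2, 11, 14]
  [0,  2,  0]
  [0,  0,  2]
x^3 - 6*x^2 + 12*x - 8

Expanding det(x·I − A) (e.g. by cofactor expansion or by noting that A is similar to its Jordan form J, which has the same characteristic polynomial as A) gives
  χ_A(x) = x^3 - 6*x^2 + 12*x - 8
which factors as (x - 2)^3. The eigenvalues (with algebraic multiplicities) are λ = 2 with multiplicity 3.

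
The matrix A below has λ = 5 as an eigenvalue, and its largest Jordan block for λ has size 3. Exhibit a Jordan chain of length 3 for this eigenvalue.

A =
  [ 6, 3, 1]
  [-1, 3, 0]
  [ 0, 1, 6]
A Jordan chain for λ = 5 of length 3:
v_1 = (-2, 1, -1)ᵀ
v_2 = (1, -1, 0)ᵀ
v_3 = (1, 0, 0)ᵀ

Let N = A − (5)·I. We want v_3 with N^3 v_3 = 0 but N^2 v_3 ≠ 0; then v_{j-1} := N · v_j for j = 3, …, 2.

Pick v_3 = (1, 0, 0)ᵀ.
Then v_2 = N · v_3 = (1, -1, 0)ᵀ.
Then v_1 = N · v_2 = (-2, 1, -1)ᵀ.

Sanity check: (A − (5)·I) v_1 = (0, 0, 0)ᵀ = 0. ✓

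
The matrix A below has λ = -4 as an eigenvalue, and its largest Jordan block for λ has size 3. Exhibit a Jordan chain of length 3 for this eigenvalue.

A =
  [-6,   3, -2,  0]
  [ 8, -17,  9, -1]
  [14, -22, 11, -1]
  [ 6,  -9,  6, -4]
A Jordan chain for λ = -4 of length 3:
v_1 = (-1, 4, 7, 3)ᵀ
v_2 = (3, -13, -22, -9)ᵀ
v_3 = (0, 1, 0, 0)ᵀ

Let N = A − (-4)·I. We want v_3 with N^3 v_3 = 0 but N^2 v_3 ≠ 0; then v_{j-1} := N · v_j for j = 3, …, 2.

Pick v_3 = (0, 1, 0, 0)ᵀ.
Then v_2 = N · v_3 = (3, -13, -22, -9)ᵀ.
Then v_1 = N · v_2 = (-1, 4, 7, 3)ᵀ.

Sanity check: (A − (-4)·I) v_1 = (0, 0, 0, 0)ᵀ = 0. ✓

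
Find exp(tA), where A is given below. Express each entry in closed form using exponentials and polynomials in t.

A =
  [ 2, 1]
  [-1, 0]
e^{tA} =
  [t*exp(t) + exp(t), t*exp(t)]
  [-t*exp(t), -t*exp(t) + exp(t)]

Strategy: write A = P · J · P⁻¹ where J is a Jordan canonical form, so e^{tA} = P · e^{tJ} · P⁻¹, and e^{tJ} can be computed block-by-block.

A has Jordan form
J =
  [1, 1]
  [0, 1]
(up to reordering of blocks).

Per-block formulas:
  For a 2×2 Jordan block J_2(1): exp(t · J_2(1)) = e^(1t)·(I + t·N), where N is the 2×2 nilpotent shift.

After assembling e^{tJ} and conjugating by P, we get:

e^{tA} =
  [t*exp(t) + exp(t), t*exp(t)]
  [-t*exp(t), -t*exp(t) + exp(t)]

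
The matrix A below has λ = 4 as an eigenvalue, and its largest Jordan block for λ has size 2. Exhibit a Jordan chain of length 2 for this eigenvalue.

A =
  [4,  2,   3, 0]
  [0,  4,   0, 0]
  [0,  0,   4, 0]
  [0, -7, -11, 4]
A Jordan chain for λ = 4 of length 2:
v_1 = (2, 0, 0, -7)ᵀ
v_2 = (0, 1, 0, 0)ᵀ

Let N = A − (4)·I. We want v_2 with N^2 v_2 = 0 but N^1 v_2 ≠ 0; then v_{j-1} := N · v_j for j = 2, …, 2.

Pick v_2 = (0, 1, 0, 0)ᵀ.
Then v_1 = N · v_2 = (2, 0, 0, -7)ᵀ.

Sanity check: (A − (4)·I) v_1 = (0, 0, 0, 0)ᵀ = 0. ✓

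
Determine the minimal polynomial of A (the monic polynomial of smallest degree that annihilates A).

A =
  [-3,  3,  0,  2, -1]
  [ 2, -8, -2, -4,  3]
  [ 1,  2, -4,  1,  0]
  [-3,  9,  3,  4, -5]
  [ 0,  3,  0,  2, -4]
x^2 + 6*x + 9

The characteristic polynomial is χ_A(x) = (x + 3)^5, so the eigenvalues are known. The minimal polynomial is
  m_A(x) = Π_λ (x − λ)^{k_λ}
where k_λ is the size of the *largest* Jordan block for λ (equivalently, the smallest k with (A − λI)^k v = 0 for every generalised eigenvector v of λ).

  λ = -3: largest Jordan block has size 2, contributing (x + 3)^2

So m_A(x) = (x + 3)^2 = x^2 + 6*x + 9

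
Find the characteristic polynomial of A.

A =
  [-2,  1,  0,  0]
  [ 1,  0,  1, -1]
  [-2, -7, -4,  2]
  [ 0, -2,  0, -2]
x^4 + 8*x^3 + 24*x^2 + 32*x + 16

Expanding det(x·I − A) (e.g. by cofactor expansion or by noting that A is similar to its Jordan form J, which has the same characteristic polynomial as A) gives
  χ_A(x) = x^4 + 8*x^3 + 24*x^2 + 32*x + 16
which factors as (x + 2)^4. The eigenvalues (with algebraic multiplicities) are λ = -2 with multiplicity 4.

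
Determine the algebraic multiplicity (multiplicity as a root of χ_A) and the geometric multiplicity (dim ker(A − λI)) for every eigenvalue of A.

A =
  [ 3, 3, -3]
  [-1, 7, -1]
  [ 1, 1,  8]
λ = 6: alg = 3, geom = 1

Step 1 — factor the characteristic polynomial to read off the algebraic multiplicities:
  χ_A(x) = (x - 6)^3

Step 2 — compute geometric multiplicities via the rank-nullity identity g(λ) = n − rank(A − λI):
  rank(A − (6)·I) = 2, so dim ker(A − (6)·I) = n − 2 = 1

Summary:
  λ = 6: algebraic multiplicity = 3, geometric multiplicity = 1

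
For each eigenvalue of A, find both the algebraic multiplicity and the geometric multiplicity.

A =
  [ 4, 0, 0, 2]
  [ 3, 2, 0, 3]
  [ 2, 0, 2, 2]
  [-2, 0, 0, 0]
λ = 2: alg = 4, geom = 3

Step 1 — factor the characteristic polynomial to read off the algebraic multiplicities:
  χ_A(x) = (x - 2)^4

Step 2 — compute geometric multiplicities via the rank-nullity identity g(λ) = n − rank(A − λI):
  rank(A − (2)·I) = 1, so dim ker(A − (2)·I) = n − 1 = 3

Summary:
  λ = 2: algebraic multiplicity = 4, geometric multiplicity = 3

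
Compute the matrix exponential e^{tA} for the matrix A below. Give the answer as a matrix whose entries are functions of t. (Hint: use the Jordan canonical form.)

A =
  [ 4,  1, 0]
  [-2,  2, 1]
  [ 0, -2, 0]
e^{tA} =
  [t^2*exp(2*t) + 2*t*exp(2*t) + exp(2*t), t^2*exp(2*t) + t*exp(2*t), t^2*exp(2*t)/2]
  [-2*t^2*exp(2*t) - 2*t*exp(2*t), -2*t^2*exp(2*t) + exp(2*t), -t^2*exp(2*t) + t*exp(2*t)]
  [2*t^2*exp(2*t), 2*t^2*exp(2*t) - 2*t*exp(2*t), t^2*exp(2*t) - 2*t*exp(2*t) + exp(2*t)]

Strategy: write A = P · J · P⁻¹ where J is a Jordan canonical form, so e^{tA} = P · e^{tJ} · P⁻¹, and e^{tJ} can be computed block-by-block.

A has Jordan form
J =
  [2, 1, 0]
  [0, 2, 1]
  [0, 0, 2]
(up to reordering of blocks).

Per-block formulas:
  For a 3×3 Jordan block J_3(2): exp(t · J_3(2)) = e^(2t)·(I + t·N + (t^2/2)·N^2), where N is the 3×3 nilpotent shift.

After assembling e^{tJ} and conjugating by P, we get:

e^{tA} =
  [t^2*exp(2*t) + 2*t*exp(2*t) + exp(2*t), t^2*exp(2*t) + t*exp(2*t), t^2*exp(2*t)/2]
  [-2*t^2*exp(2*t) - 2*t*exp(2*t), -2*t^2*exp(2*t) + exp(2*t), -t^2*exp(2*t) + t*exp(2*t)]
  [2*t^2*exp(2*t), 2*t^2*exp(2*t) - 2*t*exp(2*t), t^2*exp(2*t) - 2*t*exp(2*t) + exp(2*t)]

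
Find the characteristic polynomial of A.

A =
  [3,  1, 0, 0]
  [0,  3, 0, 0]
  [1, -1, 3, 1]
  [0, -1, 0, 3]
x^4 - 12*x^3 + 54*x^2 - 108*x + 81

Expanding det(x·I − A) (e.g. by cofactor expansion or by noting that A is similar to its Jordan form J, which has the same characteristic polynomial as A) gives
  χ_A(x) = x^4 - 12*x^3 + 54*x^2 - 108*x + 81
which factors as (x - 3)^4. The eigenvalues (with algebraic multiplicities) are λ = 3 with multiplicity 4.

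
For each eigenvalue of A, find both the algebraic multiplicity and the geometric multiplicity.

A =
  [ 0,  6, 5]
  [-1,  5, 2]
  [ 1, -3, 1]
λ = 2: alg = 3, geom = 1

Step 1 — factor the characteristic polynomial to read off the algebraic multiplicities:
  χ_A(x) = (x - 2)^3

Step 2 — compute geometric multiplicities via the rank-nullity identity g(λ) = n − rank(A − λI):
  rank(A − (2)·I) = 2, so dim ker(A − (2)·I) = n − 2 = 1

Summary:
  λ = 2: algebraic multiplicity = 3, geometric multiplicity = 1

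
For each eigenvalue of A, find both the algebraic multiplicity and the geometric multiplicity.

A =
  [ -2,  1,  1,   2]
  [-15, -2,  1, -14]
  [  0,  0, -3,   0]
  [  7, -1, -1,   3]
λ = -3: alg = 3, geom = 2; λ = 5: alg = 1, geom = 1

Step 1 — factor the characteristic polynomial to read off the algebraic multiplicities:
  χ_A(x) = (x - 5)*(x + 3)^3

Step 2 — compute geometric multiplicities via the rank-nullity identity g(λ) = n − rank(A − λI):
  rank(A − (-3)·I) = 2, so dim ker(A − (-3)·I) = n − 2 = 2
  rank(A − (5)·I) = 3, so dim ker(A − (5)·I) = n − 3 = 1

Summary:
  λ = -3: algebraic multiplicity = 3, geometric multiplicity = 2
  λ = 5: algebraic multiplicity = 1, geometric multiplicity = 1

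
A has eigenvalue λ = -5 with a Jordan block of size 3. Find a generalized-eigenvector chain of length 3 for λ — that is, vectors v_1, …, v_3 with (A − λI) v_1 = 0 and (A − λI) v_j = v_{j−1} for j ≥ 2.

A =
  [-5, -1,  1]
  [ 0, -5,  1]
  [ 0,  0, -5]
A Jordan chain for λ = -5 of length 3:
v_1 = (-1, 0, 0)ᵀ
v_2 = (1, 1, 0)ᵀ
v_3 = (0, 0, 1)ᵀ

Let N = A − (-5)·I. We want v_3 with N^3 v_3 = 0 but N^2 v_3 ≠ 0; then v_{j-1} := N · v_j for j = 3, …, 2.

Pick v_3 = (0, 0, 1)ᵀ.
Then v_2 = N · v_3 = (1, 1, 0)ᵀ.
Then v_1 = N · v_2 = (-1, 0, 0)ᵀ.

Sanity check: (A − (-5)·I) v_1 = (0, 0, 0)ᵀ = 0. ✓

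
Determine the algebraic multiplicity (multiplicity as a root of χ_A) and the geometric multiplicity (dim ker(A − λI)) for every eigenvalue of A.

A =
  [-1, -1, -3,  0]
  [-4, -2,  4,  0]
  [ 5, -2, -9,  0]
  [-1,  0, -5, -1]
λ = -4: alg = 3, geom = 1; λ = -1: alg = 1, geom = 1

Step 1 — factor the characteristic polynomial to read off the algebraic multiplicities:
  χ_A(x) = (x + 1)*(x + 4)^3

Step 2 — compute geometric multiplicities via the rank-nullity identity g(λ) = n − rank(A − λI):
  rank(A − (-4)·I) = 3, so dim ker(A − (-4)·I) = n − 3 = 1
  rank(A − (-1)·I) = 3, so dim ker(A − (-1)·I) = n − 3 = 1

Summary:
  λ = -4: algebraic multiplicity = 3, geometric multiplicity = 1
  λ = -1: algebraic multiplicity = 1, geometric multiplicity = 1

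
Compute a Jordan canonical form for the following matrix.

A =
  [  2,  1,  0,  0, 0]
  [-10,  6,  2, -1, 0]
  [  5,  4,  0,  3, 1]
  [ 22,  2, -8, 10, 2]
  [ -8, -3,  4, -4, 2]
J_3(4) ⊕ J_2(4)

The characteristic polynomial is
  det(x·I − A) = x^5 - 20*x^4 + 160*x^3 - 640*x^2 + 1280*x - 1024 = (x - 4)^5

Eigenvalues and multiplicities (the geometric multiplicity of λ is n − rank(A − λI), which equals the number of Jordan blocks for λ):
  λ = 4: algebraic multiplicity = 5, geometric multiplicity = 2

Determining the block sizes for each eigenvalue:
  λ = 4: with am = 5 and gm = 2, the partition is not yet determined (e.g. several partitions of 5 into 2 parts exist). Let N = A − (4)·I. Computing rank(N^1) = 3, rank(N^2) = 1, rank(N^3) = 0; the number of blocks of size ≥ j is rank(N^{j−1}) − rank(N^j), giving [2, 2, 1]. So we have 1 block(s) of size 3, 1 block(s) of size 2 → block sizes [3, 2]

Assembling the blocks gives a Jordan form
J =
  [4, 1, 0, 0, 0]
  [0, 4, 1, 0, 0]
  [0, 0, 4, 0, 0]
  [0, 0, 0, 4, 1]
  [0, 0, 0, 0, 4]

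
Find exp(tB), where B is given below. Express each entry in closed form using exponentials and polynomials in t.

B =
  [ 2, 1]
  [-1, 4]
e^{tB} =
  [-t*exp(3*t) + exp(3*t), t*exp(3*t)]
  [-t*exp(3*t), t*exp(3*t) + exp(3*t)]

Strategy: write B = P · J · P⁻¹ where J is a Jordan canonical form, so e^{tB} = P · e^{tJ} · P⁻¹, and e^{tJ} can be computed block-by-block.

B has Jordan form
J =
  [3, 1]
  [0, 3]
(up to reordering of blocks).

Per-block formulas:
  For a 2×2 Jordan block J_2(3): exp(t · J_2(3)) = e^(3t)·(I + t·N), where N is the 2×2 nilpotent shift.

After assembling e^{tJ} and conjugating by P, we get:

e^{tB} =
  [-t*exp(3*t) + exp(3*t), t*exp(3*t)]
  [-t*exp(3*t), t*exp(3*t) + exp(3*t)]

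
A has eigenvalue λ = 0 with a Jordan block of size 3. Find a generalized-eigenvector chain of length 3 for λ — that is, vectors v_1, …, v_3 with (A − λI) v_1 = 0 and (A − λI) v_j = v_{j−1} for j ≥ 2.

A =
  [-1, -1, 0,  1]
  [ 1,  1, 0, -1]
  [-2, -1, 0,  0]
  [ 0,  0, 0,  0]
A Jordan chain for λ = 0 of length 3:
v_1 = (0, 0, 1, 0)ᵀ
v_2 = (-1, 1, -2, 0)ᵀ
v_3 = (1, 0, 0, 0)ᵀ

Let N = A − (0)·I. We want v_3 with N^3 v_3 = 0 but N^2 v_3 ≠ 0; then v_{j-1} := N · v_j for j = 3, …, 2.

Pick v_3 = (1, 0, 0, 0)ᵀ.
Then v_2 = N · v_3 = (-1, 1, -2, 0)ᵀ.
Then v_1 = N · v_2 = (0, 0, 1, 0)ᵀ.

Sanity check: (A − (0)·I) v_1 = (0, 0, 0, 0)ᵀ = 0. ✓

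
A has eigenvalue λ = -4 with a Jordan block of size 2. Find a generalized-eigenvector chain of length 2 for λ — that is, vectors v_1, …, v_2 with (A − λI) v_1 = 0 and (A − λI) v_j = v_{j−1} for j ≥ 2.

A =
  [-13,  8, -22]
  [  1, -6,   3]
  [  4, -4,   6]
A Jordan chain for λ = -4 of length 2:
v_1 = (8, -2, -4)ᵀ
v_2 = (0, 1, 0)ᵀ

Let N = A − (-4)·I. We want v_2 with N^2 v_2 = 0 but N^1 v_2 ≠ 0; then v_{j-1} := N · v_j for j = 2, …, 2.

Pick v_2 = (0, 1, 0)ᵀ.
Then v_1 = N · v_2 = (8, -2, -4)ᵀ.

Sanity check: (A − (-4)·I) v_1 = (0, 0, 0)ᵀ = 0. ✓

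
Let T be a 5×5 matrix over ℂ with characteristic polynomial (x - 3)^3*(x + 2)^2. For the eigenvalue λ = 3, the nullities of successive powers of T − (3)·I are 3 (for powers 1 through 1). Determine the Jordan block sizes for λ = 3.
Block sizes for λ = 3: [1, 1, 1]

From the dimensions of kernels of powers, the number of Jordan blocks of size at least j is d_j − d_{j−1} where d_j = dim ker(N^j) (with d_0 = 0). Computing the differences gives [3].
The number of blocks of size exactly k is (#blocks of size ≥ k) − (#blocks of size ≥ k + 1), so the partition is: 3 block(s) of size 1.
In nonincreasing order the block sizes are [1, 1, 1].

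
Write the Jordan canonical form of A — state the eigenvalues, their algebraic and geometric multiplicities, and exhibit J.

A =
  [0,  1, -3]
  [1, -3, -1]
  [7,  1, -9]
J_3(-4)

The characteristic polynomial is
  det(x·I − A) = x^3 + 12*x^2 + 48*x + 64 = (x + 4)^3

Eigenvalues and multiplicities (the geometric multiplicity of λ is n − rank(A − λI), which equals the number of Jordan blocks for λ):
  λ = -4: algebraic multiplicity = 3, geometric multiplicity = 1

Determining the block sizes for each eigenvalue:
  λ = -4: one block (gm = 1), so the single block has size am = 3 → block sizes [3]

Assembling the blocks gives a Jordan form
J =
  [-4,  1,  0]
  [ 0, -4,  1]
  [ 0,  0, -4]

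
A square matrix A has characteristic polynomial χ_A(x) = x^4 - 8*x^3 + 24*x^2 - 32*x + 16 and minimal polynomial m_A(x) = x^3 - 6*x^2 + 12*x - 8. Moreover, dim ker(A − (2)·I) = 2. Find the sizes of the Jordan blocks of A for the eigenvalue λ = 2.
Block sizes for λ = 2: [3, 1]

Step 1 — from the characteristic polynomial, algebraic multiplicity of λ = 2 is 4. From dim ker(A − (2)·I) = 2, there are exactly 2 Jordan blocks for λ = 2.
Step 2 — from the minimal polynomial, the factor (x − 2)^3 tells us the largest block for λ = 2 has size 3.
Step 3 — with total size 4, 2 blocks, and largest block 3, the block sizes (in nonincreasing order) are [3, 1].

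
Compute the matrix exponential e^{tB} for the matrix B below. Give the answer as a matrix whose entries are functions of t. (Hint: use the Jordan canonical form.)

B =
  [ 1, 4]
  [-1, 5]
e^{tB} =
  [-2*t*exp(3*t) + exp(3*t), 4*t*exp(3*t)]
  [-t*exp(3*t), 2*t*exp(3*t) + exp(3*t)]

Strategy: write B = P · J · P⁻¹ where J is a Jordan canonical form, so e^{tB} = P · e^{tJ} · P⁻¹, and e^{tJ} can be computed block-by-block.

B has Jordan form
J =
  [3, 1]
  [0, 3]
(up to reordering of blocks).

Per-block formulas:
  For a 2×2 Jordan block J_2(3): exp(t · J_2(3)) = e^(3t)·(I + t·N), where N is the 2×2 nilpotent shift.

After assembling e^{tJ} and conjugating by P, we get:

e^{tB} =
  [-2*t*exp(3*t) + exp(3*t), 4*t*exp(3*t)]
  [-t*exp(3*t), 2*t*exp(3*t) + exp(3*t)]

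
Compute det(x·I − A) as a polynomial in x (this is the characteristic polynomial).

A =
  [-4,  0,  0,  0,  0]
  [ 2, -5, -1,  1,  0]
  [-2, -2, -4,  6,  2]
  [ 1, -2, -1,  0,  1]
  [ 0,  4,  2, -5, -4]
x^5 + 17*x^4 + 115*x^3 + 387*x^2 + 648*x + 432

Expanding det(x·I − A) (e.g. by cofactor expansion or by noting that A is similar to its Jordan form J, which has the same characteristic polynomial as A) gives
  χ_A(x) = x^5 + 17*x^4 + 115*x^3 + 387*x^2 + 648*x + 432
which factors as (x + 3)^3*(x + 4)^2. The eigenvalues (with algebraic multiplicities) are λ = -4 with multiplicity 2, λ = -3 with multiplicity 3.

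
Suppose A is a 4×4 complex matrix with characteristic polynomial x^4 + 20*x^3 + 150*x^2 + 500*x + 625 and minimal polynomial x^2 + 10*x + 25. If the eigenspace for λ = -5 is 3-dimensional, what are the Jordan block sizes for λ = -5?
Block sizes for λ = -5: [2, 1, 1]

Step 1 — from the characteristic polynomial, algebraic multiplicity of λ = -5 is 4. From dim ker(A − (-5)·I) = 3, there are exactly 3 Jordan blocks for λ = -5.
Step 2 — from the minimal polynomial, the factor (x + 5)^2 tells us the largest block for λ = -5 has size 2.
Step 3 — with total size 4, 3 blocks, and largest block 2, the block sizes (in nonincreasing order) are [2, 1, 1].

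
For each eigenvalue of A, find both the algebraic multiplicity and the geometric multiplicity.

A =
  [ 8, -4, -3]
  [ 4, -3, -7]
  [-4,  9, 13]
λ = 6: alg = 3, geom = 1

Step 1 — factor the characteristic polynomial to read off the algebraic multiplicities:
  χ_A(x) = (x - 6)^3

Step 2 — compute geometric multiplicities via the rank-nullity identity g(λ) = n − rank(A − λI):
  rank(A − (6)·I) = 2, so dim ker(A − (6)·I) = n − 2 = 1

Summary:
  λ = 6: algebraic multiplicity = 3, geometric multiplicity = 1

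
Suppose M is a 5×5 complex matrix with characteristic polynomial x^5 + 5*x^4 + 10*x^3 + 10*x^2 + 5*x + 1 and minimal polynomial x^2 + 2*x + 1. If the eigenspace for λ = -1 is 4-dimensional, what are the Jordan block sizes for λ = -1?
Block sizes for λ = -1: [2, 1, 1, 1]

Step 1 — from the characteristic polynomial, algebraic multiplicity of λ = -1 is 5. From dim ker(M − (-1)·I) = 4, there are exactly 4 Jordan blocks for λ = -1.
Step 2 — from the minimal polynomial, the factor (x + 1)^2 tells us the largest block for λ = -1 has size 2.
Step 3 — with total size 5, 4 blocks, and largest block 2, the block sizes (in nonincreasing order) are [2, 1, 1, 1].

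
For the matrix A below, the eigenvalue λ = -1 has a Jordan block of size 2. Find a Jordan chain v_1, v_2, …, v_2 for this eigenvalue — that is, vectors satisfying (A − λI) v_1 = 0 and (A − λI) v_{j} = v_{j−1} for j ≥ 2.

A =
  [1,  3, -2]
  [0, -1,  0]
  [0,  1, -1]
A Jordan chain for λ = -1 of length 2:
v_1 = (-1, 0, -1)ᵀ
v_2 = (1, -1, 0)ᵀ

Let N = A − (-1)·I. We want v_2 with N^2 v_2 = 0 but N^1 v_2 ≠ 0; then v_{j-1} := N · v_j for j = 2, …, 2.

Pick v_2 = (1, -1, 0)ᵀ.
Then v_1 = N · v_2 = (-1, 0, -1)ᵀ.

Sanity check: (A − (-1)·I) v_1 = (0, 0, 0)ᵀ = 0. ✓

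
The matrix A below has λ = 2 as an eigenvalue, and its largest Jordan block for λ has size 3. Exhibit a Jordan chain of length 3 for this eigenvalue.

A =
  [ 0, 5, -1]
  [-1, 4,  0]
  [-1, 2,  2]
A Jordan chain for λ = 2 of length 3:
v_1 = (-2, -1, -1)ᵀ
v_2 = (5, 2, 2)ᵀ
v_3 = (0, 1, 0)ᵀ

Let N = A − (2)·I. We want v_3 with N^3 v_3 = 0 but N^2 v_3 ≠ 0; then v_{j-1} := N · v_j for j = 3, …, 2.

Pick v_3 = (0, 1, 0)ᵀ.
Then v_2 = N · v_3 = (5, 2, 2)ᵀ.
Then v_1 = N · v_2 = (-2, -1, -1)ᵀ.

Sanity check: (A − (2)·I) v_1 = (0, 0, 0)ᵀ = 0. ✓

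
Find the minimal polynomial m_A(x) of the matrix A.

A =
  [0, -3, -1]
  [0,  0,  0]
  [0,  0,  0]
x^2

The characteristic polynomial is χ_A(x) = x^3, so the eigenvalues are known. The minimal polynomial is
  m_A(x) = Π_λ (x − λ)^{k_λ}
where k_λ is the size of the *largest* Jordan block for λ (equivalently, the smallest k with (A − λI)^k v = 0 for every generalised eigenvector v of λ).

  λ = 0: largest Jordan block has size 2, contributing (x − 0)^2

So m_A(x) = x^2 = x^2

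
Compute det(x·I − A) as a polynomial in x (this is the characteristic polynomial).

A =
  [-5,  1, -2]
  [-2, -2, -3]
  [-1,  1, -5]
x^3 + 12*x^2 + 48*x + 64

Expanding det(x·I − A) (e.g. by cofactor expansion or by noting that A is similar to its Jordan form J, which has the same characteristic polynomial as A) gives
  χ_A(x) = x^3 + 12*x^2 + 48*x + 64
which factors as (x + 4)^3. The eigenvalues (with algebraic multiplicities) are λ = -4 with multiplicity 3.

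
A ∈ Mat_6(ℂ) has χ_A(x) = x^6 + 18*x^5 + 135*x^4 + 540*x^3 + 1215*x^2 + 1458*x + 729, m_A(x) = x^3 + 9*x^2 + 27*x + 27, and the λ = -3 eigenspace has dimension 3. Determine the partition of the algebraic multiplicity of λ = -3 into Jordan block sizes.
Block sizes for λ = -3: [3, 2, 1]

Step 1 — from the characteristic polynomial, algebraic multiplicity of λ = -3 is 6. From dim ker(A − (-3)·I) = 3, there are exactly 3 Jordan blocks for λ = -3.
Step 2 — from the minimal polynomial, the factor (x + 3)^3 tells us the largest block for λ = -3 has size 3.
Step 3 — with total size 6, 3 blocks, and largest block 3, the block sizes (in nonincreasing order) are [3, 2, 1].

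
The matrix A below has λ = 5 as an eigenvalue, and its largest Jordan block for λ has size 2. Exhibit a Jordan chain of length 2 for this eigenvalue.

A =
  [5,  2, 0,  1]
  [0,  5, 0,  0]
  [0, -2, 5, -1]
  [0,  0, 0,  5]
A Jordan chain for λ = 5 of length 2:
v_1 = (2, 0, -2, 0)ᵀ
v_2 = (0, 1, 0, 0)ᵀ

Let N = A − (5)·I. We want v_2 with N^2 v_2 = 0 but N^1 v_2 ≠ 0; then v_{j-1} := N · v_j for j = 2, …, 2.

Pick v_2 = (0, 1, 0, 0)ᵀ.
Then v_1 = N · v_2 = (2, 0, -2, 0)ᵀ.

Sanity check: (A − (5)·I) v_1 = (0, 0, 0, 0)ᵀ = 0. ✓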